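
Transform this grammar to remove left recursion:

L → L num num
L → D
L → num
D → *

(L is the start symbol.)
L → D L'
L → num L'
L' → num num L'
L' → ε
D → *

L is directly left-recursive. The standard transformation for
  A → A α₁ | ... | A α_m | β₁ | ... | β_n
is
  A  → β₁ A' | ... | β_n A'
  A' → α₁ A' | ... | α_m A' | ε

L → D becomes L → D L'
L → num becomes L → num L'
L → L num num becomes L' → num num L'
Add L' → ε

Productions for other non-terminals are unchanged:
  D → *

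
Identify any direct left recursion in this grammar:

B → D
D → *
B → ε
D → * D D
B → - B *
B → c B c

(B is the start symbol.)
B → D: starts with D
D → *: starts with '*'
B → ε: starts with ε
D → * D D: starts with '*'
B → - B *: starts with '-'
B → c B c: starts with c

No direct left recursion found.

Answer: No direct left recursion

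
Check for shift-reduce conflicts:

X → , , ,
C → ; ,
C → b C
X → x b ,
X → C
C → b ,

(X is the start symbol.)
A shift-reduce conflict occurs when an LR(0) state has both:
  - a complete (reduce) item [A → α .] (dot at the end), and
  - a shift item [B → β . c γ] (dot before a terminal).

Augment with X' → X and build the canonical LR(0) collection (I0 = CLOSURE({[X' → . X]}), then GOTO on every symbol after a dot until no new states appear). It has 14 states:
  I0: { [C → . ; ,], [C → . b ,], [C → . b C], [X → . , , ,], [X → . C], [X → . x b ,], [X' → . X] }  — shift
  I1: { [X → , . , ,] }  — shift
  I2: { [C → ; . ,] }  — shift
  I3: { [X → C .] }  — reduce
  I4: { [X' → X .] }  — accept
  I5: { [C → . ; ,], [C → . b ,], [C → . b C], [C → b . ,], [C → b . C] }  — shift
  I6: { [X → x . b ,] }  — shift
  I7: { [X → x b . ,] }  — shift
  I8: { [X → x b , .] }  — reduce
  I9: { [C → b , .] }  — reduce
  I10: { [C → b C .] }  — reduce
  I11: { [C → ; , .] }  — reduce
  I12: { [X → , , . ,] }  — shift
  I13: { [X → , , , .] }  — reduce

No state contains both a complete item and a shift item.

Answer: No shift-reduce conflicts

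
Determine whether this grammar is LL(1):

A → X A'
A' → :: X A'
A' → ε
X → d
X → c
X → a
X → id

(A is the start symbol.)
Yes, the grammar is LL(1).

Relevant sets:
  FOLLOW(A') = { $ }

For A':
  PREDICT(A' → :: X A') = { '::' }
  PREDICT(A' → ε) = { $ }
For X:
  PREDICT(X → d) = { 'd' }
  PREDICT(X → c) = { 'c' }
  PREDICT(X → a) = { 'a' }
  PREDICT(X → id) = { 'id' }
A has a single production, so nothing to check there.

All predict sets are disjoint. The grammar IS LL(1).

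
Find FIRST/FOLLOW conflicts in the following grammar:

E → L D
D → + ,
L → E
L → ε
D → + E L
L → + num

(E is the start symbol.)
A FIRST/FOLLOW conflict occurs when a non-terminal N has a nullable alternative N → β (β ⇒* ε) and another alternative N → α with FIRST(α) ∩ FOLLOW(N) ≠ ∅: on such a lookahead the parser cannot decide between expanding α and letting N vanish via β.

Nullable non-terminals: L.
FIRST sets used below: FIRST(E) = { '+' }

L: nullable alternative(s) L → ε; FOLLOW(L) = { $, '+' }
  L → E: FIRST \ {ε} = { '+' } — overlaps FOLLOW(L) on { '+' }: CONFLICT
  L → ε: FIRST \ {ε} = { } — this is the only nullable alternative, skip
  L → + num: FIRST \ {ε} = { '+' } — overlaps FOLLOW(L) on { '+' }: CONFLICT

D, E have no nullable alternative, so no FIRST/FOLLOW check is needed there.

So the grammar has 2 FIRST/FOLLOW conflicts (marked CONFLICT above).

Answer: Yes. L → E with FOLLOW(L) on { '+' }; L → '+' num with FOLLOW(L) on { '+' }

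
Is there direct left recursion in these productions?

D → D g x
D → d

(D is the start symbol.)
Yes, D is left-recursive

Direct left recursion occurs when N → N α for some non-terminal N (the right-hand side begins with the left-hand side itself).

D → D g x: LEFT RECURSIVE (starts with D)
D → d: starts with d

The grammar has direct left recursion on: D.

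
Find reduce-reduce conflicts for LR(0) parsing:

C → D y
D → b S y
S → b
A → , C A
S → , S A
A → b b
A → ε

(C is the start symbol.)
No reduce-reduce conflicts

Augment with C' → C and build the canonical LR(0) collection (I0 = CLOSURE({[C' → . C]}), then GOTO on every symbol after a dot until no new states appear). It has 16 states:
  I0: { [C → . D y], [C' → . C], [D → . b S y] }  — shift
  I1: { [C' → C .] }  — accept
  I2: { [C → D . y] }  — shift
  I3: { [D → b . S y], [S → . , S A], [S → . b] }  — shift
  I4: { [S → , . S A], [S → . , S A], [S → . b] }  — shift
  I5: { [D → b S . y] }  — shift
  I6: { [S → b .] }  — reduce
  I7: { [D → b S y .] }  — reduce
  I8: { [A → . , C A], [A → . b b], [A → .], [S → , S . A] }  — shift, reduce
  I9: { [A → , . C A], [C → . D y], [D → . b S y] }  — shift
  I10: { [S → , S A .] }  — reduce
  I11: { [A → b . b] }  — shift
  I12: { [A → b b .] }  — reduce
  I13: { [A → , C . A], [A → . , C A], [A → . b b], [A → .] }  — shift, reduce
  I14: { [A → , C A .] }  — reduce
  I15: { [C → D y .] }  — reduce

No state contains more than one complete item.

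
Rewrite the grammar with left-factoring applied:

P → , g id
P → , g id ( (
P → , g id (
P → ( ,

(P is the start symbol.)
Left-factoring transforms A → αβ₁ | αβ₂ into A → αA' and A' → β₁ | β₂
(α is the longest common prefix among the alternatives). Repeat until
no nonterminal has two alternatives with a common prefix.

Round 1: P has alternatives sharing prefix ', g id'. Introduce P': P → , g id P'
  Add: P' → ε
  Add: P' → ( (
  Add: P' → (

Round 2: P' has alternatives sharing prefix '('. Introduce P'': P' → ( P''
  Add: P'' → (
  Add: P'' → ε

No remaining common prefixes — done.

Resulting grammar:
P → , g id P'
P' → ε
P' → ( P''
P'' → (
P'' → ε
P → ( ,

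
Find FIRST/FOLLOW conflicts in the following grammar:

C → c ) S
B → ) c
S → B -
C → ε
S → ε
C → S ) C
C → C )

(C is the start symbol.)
A FIRST/FOLLOW conflict occurs when a non-terminal N has a nullable alternative N → β (β ⇒* ε) and another alternative N → α with FIRST(α) ∩ FOLLOW(N) ≠ ∅: on such a lookahead the parser cannot decide between expanding α and letting N vanish via β.

Nullable non-terminals: C, S.
FIRST sets used below: FIRST(S) = { ')', ε }, FIRST(C) = { ')', 'c', ε }, FIRST(B) = { ')' }

C: nullable alternative(s) C → ε; FOLLOW(C) = { $, ')' }
  C → c ) S: FIRST \ {ε} = { 'c' } — disjoint from FOLLOW(C)
  C → ε: FIRST \ {ε} = { } — this is the only nullable alternative, skip
  C → S ) C: FIRST \ {ε} = { ')' } — overlaps FOLLOW(C) on { ')' }: CONFLICT
  C → C ): FIRST \ {ε} = { ')', 'c' } — overlaps FOLLOW(C) on { ')' }: CONFLICT

S: nullable alternative(s) S → ε; FOLLOW(S) = { $, ')' }
  S → B -: FIRST \ {ε} = { ')' } — overlaps FOLLOW(S) on { ')' }: CONFLICT
  S → ε: FIRST \ {ε} = { } — this is the only nullable alternative, skip

B has no nullable alternative, so no FIRST/FOLLOW check is needed there.

So the grammar has 3 FIRST/FOLLOW conflicts (marked CONFLICT above).

Answer: Yes. C → S ')' C with FOLLOW(C) on { ')' }; C → C ')' with FOLLOW(C) on { ')' }; S → B '-' with FOLLOW(S) on { ')' }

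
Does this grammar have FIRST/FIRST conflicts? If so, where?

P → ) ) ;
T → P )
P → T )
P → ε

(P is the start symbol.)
FIRST sets of the non-terminals at (or reachable through a nullable prefix from) the front of some alternative:
  FIRST(T) = { ')' }

Productions for P:
  P → ) ) ;: FIRST = { ')' }
  P → T ): FIRST = { ')' }
  P → ε: FIRST = { ε }
T has only one production, so no FIRST/FIRST conflict is possible there.

Conflict for P: P → ) ) ; and P → T )
  Overlap: { ')' }

Answer: Yes. P → ')' ')' ';' / P → T ')' on { ')' }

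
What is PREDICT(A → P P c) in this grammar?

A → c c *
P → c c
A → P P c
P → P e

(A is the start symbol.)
PREDICT(A → P P c) = (FIRST(RHS) \ {ε}) ∪ (FOLLOW(A) if ε ∈ FIRST(RHS), i.e. RHS ⇒* ε)
FIRST(P) = { 'c' }
FIRST(P P c) = { 'c' }
ε ∉ FIRST(P P c), so FOLLOW(A) is not added.
PREDICT(A → P P c) = { 'c' }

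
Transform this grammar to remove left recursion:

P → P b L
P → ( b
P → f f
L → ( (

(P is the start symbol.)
P → ( b P'
P → f f P'
P' → b L P'
P' → ε
L → ( (

P is directly left-recursive. The standard transformation for
  A → A α₁ | ... | A α_m | β₁ | ... | β_n
is
  A  → β₁ A' | ... | β_n A'
  A' → α₁ A' | ... | α_m A' | ε

P → ( b becomes P → ( b P'
P → f f becomes P → f f P'
P → P b L becomes P' → b L P'
Add P' → ε

Productions for other non-terminals are unchanged:
  L → ( (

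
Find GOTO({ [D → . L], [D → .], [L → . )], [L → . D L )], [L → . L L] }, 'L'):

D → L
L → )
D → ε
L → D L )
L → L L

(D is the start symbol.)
{ [D → . L], [D → .], [D → L .], [L → . )], [L → . D L )], [L → . L L], [L → L . L] }

GOTO(I, 'L') = CLOSURE({ [A → αX.β] : [A → α.Xβ] ∈ I, X = 'L' })

Items with dot before 'L', with the dot advanced:
  [D → . L] → [D → L .]
  [L → . L L] → [L → L . L]
Closure of the advanced items:
  [L → L . L] has the dot before L: add [L → . )], [L → . D L )], [L → . L L]
  [L → . D L )] has the dot before D: add [D → . L], [D → .]

GOTO = { [D → . L], [D → .], [D → L .], [L → . )], [L → . D L )], [L → . L L], [L → L . L] }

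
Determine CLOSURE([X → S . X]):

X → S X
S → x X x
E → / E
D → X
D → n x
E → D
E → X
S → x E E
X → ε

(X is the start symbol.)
Start with: [X → S . X]
  [X → S . X] has the dot before X: add [X → . S X], [X → .]
  [X → . S X] has the dot before S: add [S → . x X x], [S → . x E E]
No further items can be added.

CLOSURE = { [S → . x E E], [S → . x X x], [X → . S X], [X → .], [X → S . X] }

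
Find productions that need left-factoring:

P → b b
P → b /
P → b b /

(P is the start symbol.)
Left-factoring is needed when two productions for the same non-terminal
share a common prefix on the right-hand side.

Productions for P:
  P → b b
  P → b /
  P → b b /

Found common prefix 'b' in productions for P

Answer: Yes, P has productions with common prefix 'b'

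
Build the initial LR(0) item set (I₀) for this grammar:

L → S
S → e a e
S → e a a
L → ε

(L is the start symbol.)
First, augment the grammar with L' → L
I₀ = CLOSURE({ [L' → . L] }):
  [L' → . L] has the dot before L: add [L → . S], [L → .]
  [L → . S] has the dot before S: add [S → . e a e], [S → . e a a]
No further items can be added.

I₀ = { [L → . S], [L → .], [L' → . L], [S → . e a a], [S → . e a e] }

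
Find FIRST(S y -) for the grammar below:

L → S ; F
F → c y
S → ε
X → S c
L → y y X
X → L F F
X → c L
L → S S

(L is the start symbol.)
FIRST sets of the non-terminals involved (from the grammar, by fixed-point iteration):
  FIRST(S) = { ε }

To compute FIRST(S y -), process the symbols left to right:
Symbol S is a non-terminal. Add FIRST(S) \ {ε} = { }
S is nullable (ε ∈ FIRST(S)), continue to the next symbol.
Symbol y is a terminal. Add 'y' and stop.
FIRST(S y -) = { 'y' }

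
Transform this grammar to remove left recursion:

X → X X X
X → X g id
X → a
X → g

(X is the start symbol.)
X is directly left-recursive. The standard transformation for
  A → A α₁ | ... | A α_m | β₁ | ... | β_n
is
  A  → β₁ A' | ... | β_n A'
  A' → α₁ A' | ... | α_m A' | ε

X → a becomes X → a X'
X → g becomes X → g X'
X → X X X becomes X' → X X X'
X → X g id becomes X' → g id X'
Add X' → ε

Resulting grammar:
X → a X'
X → g X'
X' → X X X'
X' → g id X'
X' → ε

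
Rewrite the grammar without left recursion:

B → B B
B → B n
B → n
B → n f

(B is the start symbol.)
B is directly left-recursive. The standard transformation for
  A → A α₁ | ... | A α_m | β₁ | ... | β_n
is
  A  → β₁ A' | ... | β_n A'
  A' → α₁ A' | ... | α_m A' | ε

B → n becomes B → n B'
B → n f becomes B → n f B'
B → B B becomes B' → B B'
B → B n becomes B' → n B'
Add B' → ε

Resulting grammar:
B → n B'
B → n f B'
B' → B B'
B' → n B'
B' → ε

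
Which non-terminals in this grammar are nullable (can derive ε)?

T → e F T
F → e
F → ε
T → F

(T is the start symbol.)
{ 'F', 'T' }

ε-productions: F → ε
So F is immediately nullable.
T → F: every symbol on the right is nullable, so T is nullable too.
Every non-terminal is now nullable.
Nullable = { 'F', 'T' }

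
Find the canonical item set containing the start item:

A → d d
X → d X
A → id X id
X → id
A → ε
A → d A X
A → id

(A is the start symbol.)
{ [A → . d A X], [A → . d d], [A → . id X id], [A → . id], [A → .], [A' → . A] }

First, augment the grammar with A' → A
I₀ = CLOSURE({ [A' → . A] }):
  [A' → . A] has the dot before A: add [A → . d d], [A → . id X id], [A → .], [A → . d A X], [A → . id]
No further items can be added.

I₀ = { [A → . d A X], [A → . d d], [A → . id X id], [A → . id], [A → .], [A' → . A] }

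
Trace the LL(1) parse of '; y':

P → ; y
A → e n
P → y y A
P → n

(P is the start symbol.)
Stack is shown with the top on the left.

Stack  Input  Action
--------------------
P $    ; y $  output P → ; y
; y $  ; y $  match ';'
y $    y $    match 'y'
$      $      accept

The string is accepted.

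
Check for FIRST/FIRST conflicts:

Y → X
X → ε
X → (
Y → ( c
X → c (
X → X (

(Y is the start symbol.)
FIRST sets of the non-terminals at (or reachable through a nullable prefix from) the front of some alternative:
  FIRST(X) = { '(', 'c', ε }

Productions for Y:
  Y → X: FIRST = { '(', 'c', ε }
  Y → ( c: FIRST = { '(' }
Productions for X:
  X → ε: FIRST = { ε }
  X → (: FIRST = { '(' }
  X → c (: FIRST = { 'c' }
  X → X (: FIRST = { '(', 'c' }

Conflict for Y: Y → X and Y → ( c
  Overlap: { '(' }
Conflict for X: X → ( and X → X (
  Overlap: { '(' }
Conflict for X: X → c ( and X → X (
  Overlap: { 'c' }

Answer: Yes. Y → X / Y → '(' c on { '(' }; X → '(' / X → X '(' on { '(' }; X → c '(' / X → X '(' on { 'c' }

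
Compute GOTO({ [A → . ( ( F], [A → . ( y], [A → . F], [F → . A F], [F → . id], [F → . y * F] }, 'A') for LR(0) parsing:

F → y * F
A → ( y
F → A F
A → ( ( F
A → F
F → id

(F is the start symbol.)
{ [A → . ( ( F], [A → . ( y], [A → . F], [F → . A F], [F → . id], [F → . y * F], [F → A . F] }

GOTO(I, 'A') = CLOSURE({ [A → αX.β] : [A → α.Xβ] ∈ I, X = 'A' })

Items with dot before 'A', with the dot advanced:
  [F → . A F] → [F → A . F]
Closure of the advanced items:
  [F → A . F] has the dot before F: add [F → . y * F], [F → . A F], [F → . id]
  [F → . A F] has the dot before A: add [A → . ( y], [A → . ( ( F], [A → . F]

GOTO = { [A → . ( ( F], [A → . ( y], [A → . F], [F → . A F], [F → . id], [F → . y * F], [F → A . F] }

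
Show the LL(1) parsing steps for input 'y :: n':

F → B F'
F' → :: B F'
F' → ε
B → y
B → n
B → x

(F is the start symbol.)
LL(1) parsing maintains a stack (initially the start symbol over $) and the input. At each step: if the stack top is a terminal, match it against the current input token; if it is a non-terminal N, replace it with the RHS of M[N, lookahead] (the unique production whose predict set contains the lookahead).

Stack is shown with the top on the left.

Stack      Input     Action
---------------------------
F $        y :: n $  output F → B F'
B F' $     y :: n $  output B → y
y F' $     y :: n $  match 'y'
F' $       :: n $    output F' → :: B F'
:: B F' $  :: n $    match '::'
B F' $     n $       output B → n
n F' $     n $       match 'n'
F' $       $         output F' → ε
$          $         accept

The string is accepted.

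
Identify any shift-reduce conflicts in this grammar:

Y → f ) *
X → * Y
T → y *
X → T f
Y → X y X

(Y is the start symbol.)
A shift-reduce conflict occurs when an LR(0) state has both:
  - a complete (reduce) item [A → α .] (dot at the end), and
  - a shift item [B → β . c γ] (dot before a terminal).

Augment with Y' → Y and build the canonical LR(0) collection (I0 = CLOSURE({[Y' → . Y]}), then GOTO on every symbol after a dot until no new states appear). It has 14 states:
  I0: { [T → . y *], [X → . * Y], [X → . T f], [Y → . X y X], [Y → . f ) *], [Y' → . Y] }  — shift
  I1: { [T → . y *], [X → * . Y], [X → . * Y], [X → . T f], [Y → . X y X], [Y → . f ) *] }  — shift
  I2: { [X → T . f] }  — shift
  I3: { [Y → X . y X] }  — shift
  I4: { [Y' → Y .] }  — accept
  I5: { [Y → f . ) *] }  — shift
  I6: { [T → y . *] }  — shift
  I7: { [T → y * .] }  — reduce
  I8: { [Y → f ) . *] }  — shift
  I9: { [Y → f ) * .] }  — reduce
  I10: { [T → . y *], [X → . * Y], [X → . T f], [Y → X y . X] }  — shift
  I11: { [Y → X y X .] }  — reduce
  I12: { [X → T f .] }  — reduce
  I13: { [X → * Y .] }  — reduce

No state contains both a complete item and a shift item.

Answer: No shift-reduce conflicts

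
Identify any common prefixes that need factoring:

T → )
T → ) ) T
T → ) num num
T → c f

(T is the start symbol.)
Left-factoring is needed when two productions for the same non-terminal
share a common prefix on the right-hand side.

Productions for T:
  T → )
  T → ) ) T
  T → ) num num
  T → c f

Found common prefix ')' in productions for T

Answer: Yes, T has productions with common prefix ')'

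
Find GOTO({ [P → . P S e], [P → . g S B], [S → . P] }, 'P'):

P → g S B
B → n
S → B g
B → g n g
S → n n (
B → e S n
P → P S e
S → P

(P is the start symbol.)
{ [B → . e S n], [B → . g n g], [B → . n], [P → . P S e], [P → . g S B], [P → P . S e], [S → . B g], [S → . P], [S → . n n (], [S → P .] }

GOTO(I, 'P') = CLOSURE({ [A → αX.β] : [A → α.Xβ] ∈ I, X = 'P' })

Items with dot before 'P', with the dot advanced:
  [P → . P S e] → [P → P . S e]
  [S → . P] → [S → P .]
Closure of the advanced items:
  [P → P . S e] has the dot before S: add [S → . B g], [S → . n n (], [S → . P]
  [S → . B g] has the dot before B: add [B → . n], [B → . g n g], [B → . e S n]
  [S → . P] has the dot before P: add [P → . g S B], [P → . P S e]

GOTO = { [B → . e S n], [B → . g n g], [B → . n], [P → . P S e], [P → . g S B], [P → P . S e], [S → . B g], [S → . P], [S → . n n (], [S → P .] }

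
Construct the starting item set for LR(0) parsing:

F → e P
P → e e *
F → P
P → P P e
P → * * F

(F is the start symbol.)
First, augment the grammar with F' → F
I₀ = CLOSURE({ [F' → . F] }):
  [F' → . F] has the dot before F: add [F → . e P], [F → . P]
  [F → . P] has the dot before P: add [P → . e e *], [P → . P P e], [P → . * * F]
No further items can be added.

I₀ = { [F → . P], [F → . e P], [F' → . F], [P → . * * F], [P → . P P e], [P → . e e *] }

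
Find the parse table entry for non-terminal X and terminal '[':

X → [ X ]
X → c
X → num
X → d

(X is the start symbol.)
To find M[X, '['], we find productions for X where '[' is in the predict set (PREDICT(N → α) = (FIRST(α) \ {ε}) ∪ (FOLLOW(N) if α ⇒* ε)).

X → [ X ]: PREDICT = { '[' }
  '[' is in predict set, so this production goes in M[X, '[']
X → c: PREDICT = { 'c' }
X → num: PREDICT = { 'num' }
X → d: PREDICT = { 'd' }

M[X, '['] = X → [ X ]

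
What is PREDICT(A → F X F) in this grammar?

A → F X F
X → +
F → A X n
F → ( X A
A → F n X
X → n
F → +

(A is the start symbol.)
PREDICT(A → F X F) = (FIRST(RHS) \ {ε}) ∪ (FOLLOW(A) if ε ∈ FIRST(RHS), i.e. RHS ⇒* ε)
FIRST(F) = { '(', '+' }
FIRST(F X F) = { '(', '+' }
ε ∉ FIRST(F X F), so FOLLOW(A) is not added.
PREDICT(A → F X F) = { '(', '+' }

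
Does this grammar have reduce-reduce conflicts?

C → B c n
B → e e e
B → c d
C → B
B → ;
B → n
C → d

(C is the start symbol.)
A reduce-reduce conflict occurs when an LR(0) state has two complete items [A → α .] and [B → β .] — both call for a reduction, and with no lookahead the parser cannot choose between them.

Augment with C' → C and build the canonical LR(0) collection (I0 = CLOSURE({[C' → . C]}), then GOTO on every symbol after a dot until no new states appear). It has 13 states:
  I0: { [B → . ;], [B → . c d], [B → . e e e], [B → . n], [C → . B c n], [C → . B], [C → . d], [C' → . C] }  — shift
  I1: { [B → ; .] }  — reduce
  I2: { [C → B . c n], [C → B .] }  — shift, reduce
  I3: { [C' → C .] }  — accept
  I4: { [B → c . d] }  — shift
  I5: { [C → d .] }  — reduce
  I6: { [B → e . e e] }  — shift
  I7: { [B → n .] }  — reduce
  I8: { [B → e e . e] }  — shift
  I9: { [B → e e e .] }  — reduce
  I10: { [B → c d .] }  — reduce
  I11: { [C → B c . n] }  — shift
  I12: { [C → B c n .] }  — reduce

No state contains more than one complete item.

Answer: No reduce-reduce conflicts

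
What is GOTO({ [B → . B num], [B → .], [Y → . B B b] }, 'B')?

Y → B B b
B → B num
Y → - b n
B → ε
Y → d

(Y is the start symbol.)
GOTO(I, 'B') = CLOSURE({ [A → αX.β] : [A → α.Xβ] ∈ I, X = 'B' })

Items with dot before 'B', with the dot advanced:
  [B → . B num] → [B → B . num]
  [Y → . B B b] → [Y → B . B b]
Closure of the advanced items:
  [Y → B . B b] has the dot before B: add [B → . B num], [B → .]

GOTO = { [B → . B num], [B → .], [B → B . num], [Y → B . B b] }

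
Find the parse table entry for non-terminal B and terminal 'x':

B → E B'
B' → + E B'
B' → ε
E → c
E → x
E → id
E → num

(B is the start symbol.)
To find M[B, 'x'], we find productions for B where 'x' is in the predict set (PREDICT(N → α) = (FIRST(α) \ {ε}) ∪ (FOLLOW(N) if α ⇒* ε)).

Relevant sets:
  FIRST(E) = { 'c', 'id', 'num', 'x' }

B → E B': PREDICT = { 'c', 'id', 'num', 'x' }
  'x' is in predict set, so this production goes in M[B, 'x']

M[B, 'x'] = B → E B'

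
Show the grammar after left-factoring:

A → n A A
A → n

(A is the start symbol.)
Left-factoring transforms A → αβ₁ | αβ₂ into A → αA' and A' → β₁ | β₂
(α is the longest common prefix among the alternatives). Repeat until
no nonterminal has two alternatives with a common prefix.

Round 1: A has alternatives sharing prefix 'n'. Introduce A': A → n A'
  Add: A' → A A
  Add: A' → ε

No remaining common prefixes — done.

Resulting grammar:
A → n A'
A' → A A
A' → ε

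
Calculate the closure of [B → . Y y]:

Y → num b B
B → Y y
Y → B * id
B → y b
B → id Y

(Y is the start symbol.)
Start with: [B → . Y y]
  [B → . Y y] has the dot before Y: add [Y → . num b B], [Y → . B * id]
  [Y → . B * id] has the dot before B: add [B → . y b], [B → . id Y]
No further items can be added.

CLOSURE = { [B → . Y y], [B → . id Y], [B → . y b], [Y → . B * id], [Y → . num b B] }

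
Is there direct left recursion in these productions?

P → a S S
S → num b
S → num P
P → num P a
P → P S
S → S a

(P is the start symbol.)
P → a S S: starts with a
S → num b: starts with num
S → num P: starts with num
P → num P a: starts with num
P → P S: LEFT RECURSIVE (starts with P)
S → S a: LEFT RECURSIVE (starts with S)

The grammar has direct left recursion on: P, S.

Answer: Yes, P, S are left-recursive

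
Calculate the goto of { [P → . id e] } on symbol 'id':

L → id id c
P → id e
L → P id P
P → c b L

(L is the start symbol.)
{ [P → id . e] }

GOTO(I, 'id') = CLOSURE({ [A → αX.β] : [A → α.Xβ] ∈ I, X = 'id' })

Items with dot before 'id', with the dot advanced:
  [P → . id e] → [P → id . e]
Closure adds nothing (no advanced item has the dot before a non-terminal).

GOTO = { [P → id . e] }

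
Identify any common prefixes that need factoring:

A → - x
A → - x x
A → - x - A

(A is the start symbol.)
Left-factoring is needed when two productions for the same non-terminal
share a common prefix on the right-hand side.

Productions for A:
  A → - x
  A → - x x
  A → - x - A

Found common prefix '- x' in productions for A

Answer: Yes, A has productions with common prefix '- x'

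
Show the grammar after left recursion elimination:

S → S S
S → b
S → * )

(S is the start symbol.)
S is directly left-recursive. The standard transformation for
  A → A α₁ | ... | A α_m | β₁ | ... | β_n
is
  A  → β₁ A' | ... | β_n A'
  A' → α₁ A' | ... | α_m A' | ε

S → b becomes S → b S'
S → * ) becomes S → * ) S'
S → S S becomes S' → S S'
Add S' → ε

Resulting grammar:
S → b S'
S → * ) S'
S' → S S'
S' → ε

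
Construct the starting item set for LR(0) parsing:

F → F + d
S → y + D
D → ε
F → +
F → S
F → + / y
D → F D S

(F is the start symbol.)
{ [F → . + / y], [F → . +], [F → . F + d], [F → . S], [F' → . F], [S → . y + D] }

First, augment the grammar with F' → F
I₀ = CLOSURE({ [F' → . F] }):
  [F' → . F] has the dot before F: add [F → . F + d], [F → . +], [F → . S], [F → . + / y]
  [F → . S] has the dot before S: add [S → . y + D]
No further items can be added.

I₀ = { [F → . + / y], [F → . +], [F → . F + d], [F → . S], [F' → . F], [S → . y + D] }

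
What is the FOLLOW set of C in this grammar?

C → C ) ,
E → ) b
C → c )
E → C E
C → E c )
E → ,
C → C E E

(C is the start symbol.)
{ $, ')', ',', 'c' }

To compute FOLLOW(C), find every occurrence of C on a right-hand side N → α C β: add FIRST(β) \ {ε}, and if β is empty or nullable also add FOLLOW(N). Iterate to a fixed point.

C is the start symbol, so $ ∈ FOLLOW(C).
In C → C ) ,: C is followed by ')' ',', add FIRST(')' ',') \ {ε} = { ')' }
In E → C E: C is followed by E, add FIRST(E) \ {ε} = { ')', ',', 'c' }
In C → C E E: C is followed by E E, add FIRST(E E) \ {ε} = { ')', ',', 'c' }

Taking the union: FOLLOW(C) = { $, ')', ',', 'c' }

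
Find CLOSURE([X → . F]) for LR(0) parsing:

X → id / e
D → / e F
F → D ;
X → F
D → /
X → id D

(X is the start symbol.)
To compute CLOSURE, for each item [A → α.Bβ] where B is a non-terminal, add [B → .γ] for all productions B → γ; repeat for the newly added items until nothing changes.

Start with: [X → . F]
  [X → . F] has the dot before F: add [F → . D ;]
  [F → . D ;] has the dot before D: add [D → . / e F], [D → . /]
No further items can be added.

CLOSURE = { [D → . / e F], [D → . /], [F → . D ;], [X → . F] }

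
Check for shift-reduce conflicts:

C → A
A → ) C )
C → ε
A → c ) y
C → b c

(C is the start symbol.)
Yes — I0: [C → .] vs [A → . ) C )]; I1: [C → .] vs [A → . ) C )]

Augment with C' → C and build the canonical LR(0) collection (I0 = CLOSURE({[C' → . C]}), then GOTO on every symbol after a dot until no new states appear). It has 11 states:
  I0: { [A → . ) C )], [A → . c ) y], [C → . A], [C → . b c], [C → .], [C' → . C] }  — shift, reduce
  I1: { [A → ) . C )], [A → . ) C )], [A → . c ) y], [C → . A], [C → . b c], [C → .] }  — shift, reduce
  I2: { [C → A .] }  — reduce
  I3: { [C' → C .] }  — accept
  I4: { [C → b . c] }  — shift
  I5: { [A → c . ) y] }  — shift
  I6: { [A → c ) . y] }  — shift
  I7: { [A → c ) y .] }  — reduce
  I8: { [C → b c .] }  — reduce
  I9: { [A → ) C . )] }  — shift
  I10: { [A → ) C ) .] }  — reduce

I0 contains reduce item [C → .] and shift items [A → . ) C )], [A → . c ) y], [C → . b c] — shift-reduce conflict.
I1 contains reduce item [C → .] and shift items [A → . ) C )], [A → . c ) y], [C → . b c] — shift-reduce conflict.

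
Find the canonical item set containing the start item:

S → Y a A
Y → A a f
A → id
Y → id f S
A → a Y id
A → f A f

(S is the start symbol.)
{ [A → . a Y id], [A → . f A f], [A → . id], [S → . Y a A], [S' → . S], [Y → . A a f], [Y → . id f S] }

First, augment the grammar with S' → S
I₀ = CLOSURE({ [S' → . S] }):
  [S' → . S] has the dot before S: add [S → . Y a A]
  [S → . Y a A] has the dot before Y: add [Y → . A a f], [Y → . id f S]
  [Y → . A a f] has the dot before A: add [A → . id], [A → . a Y id], [A → . f A f]
No further items can be added.

I₀ = { [A → . a Y id], [A → . f A f], [A → . id], [S → . Y a A], [S' → . S], [Y → . A a f], [Y → . id f S] }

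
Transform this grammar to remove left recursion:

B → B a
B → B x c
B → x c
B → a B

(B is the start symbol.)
B → x c B'
B → a B B'
B' → a B'
B' → x c B'
B' → ε

B is directly left-recursive. The standard transformation for
  A → A α₁ | ... | A α_m | β₁ | ... | β_n
is
  A  → β₁ A' | ... | β_n A'
  A' → α₁ A' | ... | α_m A' | ε

B → x c becomes B → x c B'
B → a B becomes B → a B B'
B → B a becomes B' → a B'
B → B x c becomes B' → x c B'
Add B' → ε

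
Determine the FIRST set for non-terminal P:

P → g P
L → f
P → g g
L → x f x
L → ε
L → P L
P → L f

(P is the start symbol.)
{ 'f', 'g', 'x' }

To compute FIRST(P), examine every production with P on the left-hand side, reading each right-hand side left to right until a non-nullable symbol is reached.

FIRST sets of the other non-terminals involved (by the same procedure, iterated to a fixed point):
  FIRST(L) = { 'f', 'g', 'x', ε }

From P → g P:
  - g is a terminal: add 'g' and stop
From P → g g:
  - g is a terminal: add 'g' and stop
From P → L f:
  - L is a non-terminal: add FIRST(L) \ {ε} = { 'f', 'g', 'x' }
    L is nullable, so continue to the next symbol
  - f is a terminal: add 'f' and stop

Collecting: FIRST(P) = { 'f', 'g', 'x' }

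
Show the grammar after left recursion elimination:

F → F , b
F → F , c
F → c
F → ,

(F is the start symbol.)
F → c F'
F → , F'
F' → , b F'
F' → , c F'
F' → ε

F is directly left-recursive. The standard transformation for
  A → A α₁ | ... | A α_m | β₁ | ... | β_n
is
  A  → β₁ A' | ... | β_n A'
  A' → α₁ A' | ... | α_m A' | ε

F → c becomes F → c F'
F → , becomes F → , F'
F → F , b becomes F' → , b F'
F → F , c becomes F' → , c F'
Add F' → ε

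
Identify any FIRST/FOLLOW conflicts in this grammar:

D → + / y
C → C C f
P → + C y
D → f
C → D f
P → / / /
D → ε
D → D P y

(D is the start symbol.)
Nullable non-terminals: D.
FIRST sets used below: FIRST(D) = { '+', '/', 'f', ε }, FIRST(P) = { '+', '/' }

D: nullable alternative(s) D → ε; FOLLOW(D) = { $, '+', '/', 'f' }
  D → + / y: FIRST \ {ε} = { '+' } — overlaps FOLLOW(D) on { '+' }: CONFLICT
  D → f: FIRST \ {ε} = { 'f' } — overlaps FOLLOW(D) on { 'f' }: CONFLICT
  D → ε: FIRST \ {ε} = { } — this is the only nullable alternative, skip
  D → D P y: FIRST \ {ε} = { '+', '/', 'f' } — overlaps FOLLOW(D) on { '+', '/', 'f' }: CONFLICT

C, P have no nullable alternative, so no FIRST/FOLLOW check is needed there.

So the grammar has 3 FIRST/FOLLOW conflicts (marked CONFLICT above).

Answer: Yes. D → '+' '/' y with FOLLOW(D) on { '+' }; D → f with FOLLOW(D) on { 'f' }; D → D P y with FOLLOW(D) on { '+', '/', 'f' }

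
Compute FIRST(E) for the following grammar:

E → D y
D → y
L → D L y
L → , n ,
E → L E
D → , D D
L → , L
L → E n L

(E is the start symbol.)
{ ',', 'y' }

To compute FIRST(E), examine every production with E on the left-hand side, reading each right-hand side left to right until a non-nullable symbol is reached.

FIRST sets of the other non-terminals involved (by the same procedure, iterated to a fixed point):
  FIRST(D) = { ',', 'y' }
  FIRST(L) = { ',', 'y' }

From E → D y:
  - D is a non-terminal: add FIRST(D) \ {ε} = { ',', 'y' }
    D is not nullable, so stop
From E → L E:
  - L is a non-terminal: add FIRST(L) \ {ε} = { ',', 'y' }
    L is not nullable, so stop

Collecting: FIRST(E) = { ',', 'y' }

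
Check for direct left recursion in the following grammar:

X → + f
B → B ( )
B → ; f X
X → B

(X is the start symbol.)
X → + f: starts with '+'
B → B ( ): LEFT RECURSIVE (starts with B)
B → ; f X: starts with ';'
X → B: starts with B

The grammar has direct left recursion on: B.

Answer: Yes, B is left-recursive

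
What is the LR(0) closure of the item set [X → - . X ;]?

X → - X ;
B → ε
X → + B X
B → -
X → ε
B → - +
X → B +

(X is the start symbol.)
{ [B → . - +], [B → . -], [B → .], [X → - . X ;], [X → . + B X], [X → . - X ;], [X → . B +], [X → .] }

Start with: [X → - . X ;]
  [X → - . X ;] has the dot before X: add [X → . - X ;], [X → . + B X], [X → .], [X → . B +]
  [X → . B +] has the dot before B: add [B → .], [B → . -], [B → . - +]
No further items can be added.

CLOSURE = { [B → . - +], [B → . -], [B → .], [X → - . X ;], [X → . + B X], [X → . - X ;], [X → . B +], [X → .] }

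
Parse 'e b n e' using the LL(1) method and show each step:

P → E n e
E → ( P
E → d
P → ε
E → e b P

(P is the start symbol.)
Stack is shown with the top on the left.

Stack        Input      Action
------------------------------
P $          e b n e $  output P → E n e
E n e $      e b n e $  output E → e b P
e b P n e $  e b n e $  match 'e'
b P n e $    b n e $    match 'b'
P n e $      n e $      output P → ε
n e $        n e $      match 'n'
e $          e $        match 'e'
$            $          accept

The string is accepted.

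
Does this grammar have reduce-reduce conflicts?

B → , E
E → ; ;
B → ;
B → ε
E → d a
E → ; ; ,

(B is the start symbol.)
No reduce-reduce conflicts

A reduce-reduce conflict occurs when an LR(0) state has two complete items [A → α .] and [B → β .] — both call for a reduction, and with no lookahead the parser cannot choose between them.

Augment with B' → B and build the canonical LR(0) collection (I0 = CLOSURE({[B' → . B]}), then GOTO on every symbol after a dot until no new states appear). It has 10 states:
  I0: { [B → . , E], [B → . ;], [B → .], [B' → . B] }  — shift, reduce
  I1: { [B → , . E], [E → . ; ; ,], [E → . ; ;], [E → . d a] }  — shift
  I2: { [B → ; .] }  — reduce
  I3: { [B' → B .] }  — accept
  I4: { [E → ; . ; ,], [E → ; . ;] }  — shift
  I5: { [B → , E .] }  — reduce
  I6: { [E → d . a] }  — shift
  I7: { [E → d a .] }  — reduce
  I8: { [E → ; ; . ,], [E → ; ; .] }  — shift, reduce
  I9: { [E → ; ; , .] }  — reduce

No state contains more than one complete item.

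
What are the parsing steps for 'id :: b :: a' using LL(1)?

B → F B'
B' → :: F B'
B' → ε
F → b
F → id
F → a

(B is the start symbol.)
Stack is shown with the top on the left.

Stack      Input           Action
---------------------------------
B $        id :: b :: a $  output B → F B'
F B' $     id :: b :: a $  output F → id
id B' $    id :: b :: a $  match 'id'
B' $       :: b :: a $     output B' → :: F B'
:: F B' $  :: b :: a $     match '::'
F B' $     b :: a $        output F → b
b B' $     b :: a $        match 'b'
B' $       :: a $          output B' → :: F B'
:: F B' $  :: a $          match '::'
F B' $     a $             output F → a
a B' $     a $             match 'a'
B' $       $               output B' → ε
$          $               accept

The string is accepted.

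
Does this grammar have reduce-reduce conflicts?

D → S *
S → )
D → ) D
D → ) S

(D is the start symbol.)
No reduce-reduce conflicts

Augment with D' → D and build the canonical LR(0) collection (I0 = CLOSURE({[D' → . D]}), then GOTO on every symbol after a dot until no new states appear). It has 7 states:
  I0: { [D → . ) D], [D → . ) S], [D → . S *], [D' → . D], [S → . )] }  — shift
  I1: { [D → ) . D], [D → ) . S], [D → . ) D], [D → . ) S], [D → . S *], [S → ) .], [S → . )] }  — shift, reduce
  I2: { [D' → D .] }  — accept
  I3: { [D → S . *] }  — shift
  I4: { [D → S * .] }  — reduce
  I5: { [D → ) D .] }  — reduce
  I6: { [D → ) S .], [D → S . *] }  — shift, reduce

No state contains more than one complete item.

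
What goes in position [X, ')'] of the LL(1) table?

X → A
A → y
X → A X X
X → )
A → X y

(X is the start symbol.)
To find M[X, ')'], we find productions for X where ')' is in the predict set (PREDICT(N → α) = (FIRST(α) \ {ε}) ∪ (FOLLOW(N) if α ⇒* ε)).

Relevant sets:
  FIRST(A) = { ')', 'y' }

X → A: PREDICT = { ')', 'y' }
  ')' is in predict set, so this production goes in M[X, ')']
X → A X X: PREDICT = { ')', 'y' }
  ')' is in predict set, so this production goes in M[X, ')']
X → ): PREDICT = { ')' }
  ')' is in predict set, so this production goes in M[X, ')']

M[X, ')'] = X → A, X → A X X, X → )  (a multiply-defined cell — the grammar is not LL(1))

Answer: X → A, X → A X X, X → )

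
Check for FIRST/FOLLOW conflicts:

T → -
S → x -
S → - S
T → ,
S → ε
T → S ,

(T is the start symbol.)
No FIRST/FOLLOW conflicts.

Nullable non-terminals: S.

S: nullable alternative(s) S → ε; FOLLOW(S) = { ',' }
  S → x -: FIRST \ {ε} = { 'x' } — disjoint from FOLLOW(S)
  S → - S: FIRST \ {ε} = { '-' } — disjoint from FOLLOW(S)
  S → ε: FIRST \ {ε} = { } — this is the only nullable alternative, skip

T has no nullable alternative, so no FIRST/FOLLOW check is needed there.

No FIRST/FOLLOW conflicts found.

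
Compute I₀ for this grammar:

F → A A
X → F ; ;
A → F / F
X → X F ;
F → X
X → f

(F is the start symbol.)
{ [A → . F / F], [F → . A A], [F → . X], [F' → . F], [X → . F ; ;], [X → . X F ;], [X → . f] }

First, augment the grammar with F' → F
I₀ = CLOSURE({ [F' → . F] }):
  [F' → . F] has the dot before F: add [F → . A A], [F → . X]
  [F → . A A] has the dot before A: add [A → . F / F]
  [F → . X] has the dot before X: add [X → . F ; ;], [X → . X F ;], [X → . f]
No further items can be added.

I₀ = { [A → . F / F], [F → . A A], [F → . X], [F' → . F], [X → . F ; ;], [X → . X F ;], [X → . f] }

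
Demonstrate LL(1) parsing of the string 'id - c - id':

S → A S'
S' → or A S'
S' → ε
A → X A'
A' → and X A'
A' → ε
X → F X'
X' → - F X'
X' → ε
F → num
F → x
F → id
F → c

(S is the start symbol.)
Stack is shown with the top on the left.

Stack           Input          Action
-------------------------------------
S $             id - c - id $  output S → A S'
A S' $          id - c - id $  output A → X A'
X A' S' $       id - c - id $  output X → F X'
F X' A' S' $    id - c - id $  output F → id
id X' A' S' $   id - c - id $  match 'id'
X' A' S' $      - c - id $     output X' → - F X'
- F X' A' S' $  - c - id $     match '-'
F X' A' S' $    c - id $       output F → c
c X' A' S' $    c - id $       match 'c'
X' A' S' $      - id $         output X' → - F X'
- F X' A' S' $  - id $         match '-'
F X' A' S' $    id $           output F → id
id X' A' S' $   id $           match 'id'
X' A' S' $      $              output X' → ε
A' S' $         $              output A' → ε
S' $            $              output S' → ε
$               $              accept

The string is accepted.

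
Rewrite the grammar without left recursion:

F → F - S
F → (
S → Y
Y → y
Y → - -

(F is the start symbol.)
F is directly left-recursive. The standard transformation for
  A → A α₁ | ... | A α_m | β₁ | ... | β_n
is
  A  → β₁ A' | ... | β_n A'
  A' → α₁ A' | ... | α_m A' | ε

F → ( becomes F → ( F'
F → F - S becomes F' → - S F'
Add F' → ε

Productions for other non-terminals are unchanged:
  S → Y
  Y → y
  Y → - -

Resulting grammar:
F → ( F'
F' → - S F'
F' → ε
S → Y
Y → y
Y → - -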